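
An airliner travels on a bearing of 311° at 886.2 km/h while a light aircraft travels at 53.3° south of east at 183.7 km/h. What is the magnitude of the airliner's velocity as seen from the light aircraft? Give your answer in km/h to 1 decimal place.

1066.4 km/h

Taking east as x and north as y: airliner velocity = (-668.824, 581.400) km/h; light aircraft velocity = (109.784, -147.286) km/h.
Velocity of airliner relative to light aircraft = (-668.824, 581.400) − (109.784, -147.286) = (-778.607, 728.686) km/h.
Magnitude = |(-778.607, 728.686)| = 1066.402 km/h.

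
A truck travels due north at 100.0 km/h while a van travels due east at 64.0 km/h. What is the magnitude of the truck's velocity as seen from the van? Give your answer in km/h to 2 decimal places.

Taking east as x and north as y: truck velocity = (0.000, 100.000) km/h; van velocity = (64.000, 0.000) km/h.
Velocity of truck relative to van = (0.000, 100.000) − (64.000, 0.000) = (-64.000, 100.000) km/h.
Magnitude = |(-64.000, 100.000)| = 118.727 km/h.

118.73 km/h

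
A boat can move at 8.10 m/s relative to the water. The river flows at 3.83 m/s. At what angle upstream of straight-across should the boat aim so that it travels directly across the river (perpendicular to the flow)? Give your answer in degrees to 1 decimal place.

28.2°

To cancel the current, the upstream component of the boat's velocity must equal the flow: 8.10 sin θ = 3.83.
sin θ = 3.83 / 8.10 = 0.4728.
θ = arcsin(0.4728) = 28.219°.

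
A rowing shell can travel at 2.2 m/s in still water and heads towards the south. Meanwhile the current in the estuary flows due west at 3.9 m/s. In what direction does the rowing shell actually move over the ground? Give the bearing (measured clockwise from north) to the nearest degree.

241°

Taking east as x and north as y: velocity relative to the water = (0.000, -2.200) m/s; the water relative to ground = (-3.900, 0.000) m/s.
Velocity relative to ground = (0.000, -2.200) + (-3.900, 0.000) = (-3.900, -2.200) m/s.
Bearing = atan2(-3.90, -2.20) = 240.57° clockwise from north.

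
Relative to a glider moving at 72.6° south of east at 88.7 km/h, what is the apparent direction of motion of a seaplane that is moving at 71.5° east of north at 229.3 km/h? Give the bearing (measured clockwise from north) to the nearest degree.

Taking east as x and north as y: seaplane velocity = (217.451, 72.758) km/h; glider velocity = (26.525, -84.641) km/h.
Velocity of seaplane relative to glider = (217.451, 72.758) − (26.525, -84.641) = (190.926, 157.399) km/h.
Bearing = atan2(190.93, 157.40) = 50.50° clockwise from north.

050°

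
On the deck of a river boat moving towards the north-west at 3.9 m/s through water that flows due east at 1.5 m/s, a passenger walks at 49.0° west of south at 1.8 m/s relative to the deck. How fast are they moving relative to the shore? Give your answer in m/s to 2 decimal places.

In east/north components (m/s): passenger relative to river boat = (-1.358, -1.181); river boat relative to water = (-2.758, 2.758); water relative to ground = (1.500, 0.000).
Sum = (-2.616, 1.577) m/s.
Speed = |(-2.616, 1.577)| = 3.055 m/s.

3.05 m/s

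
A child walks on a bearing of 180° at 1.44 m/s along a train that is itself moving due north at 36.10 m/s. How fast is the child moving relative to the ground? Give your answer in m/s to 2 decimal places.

34.66 m/s

Taking east as x and north as y: train velocity = (0.000, 36.100) m/s; child velocity relative to train = (0.000, -1.440) m/s.
Velocity relative to ground = (0.000, 36.100) + (0.000, -1.440) = (0.000, 34.660) m/s.
Speed = |(0.000, 34.660)| = 34.660 m/s.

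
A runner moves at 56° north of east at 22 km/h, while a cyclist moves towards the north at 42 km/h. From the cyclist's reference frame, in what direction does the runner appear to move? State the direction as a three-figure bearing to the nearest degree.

Taking east as x and north as y: runner velocity = (12.302, 18.239) km/h; cyclist velocity = (0.000, 42.000) km/h.
Velocity of runner relative to cyclist = (12.302, 18.239) − (0.000, 42.000) = (12.302, -23.761) km/h.
Bearing = atan2(12.30, -23.76) = 152.63° clockwise from north.

153°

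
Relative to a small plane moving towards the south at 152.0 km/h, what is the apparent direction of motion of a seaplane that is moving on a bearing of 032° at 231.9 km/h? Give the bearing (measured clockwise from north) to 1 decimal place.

019.4°

Taking east as x and north as y: seaplane velocity = (122.888, 196.662) km/h; small plane velocity = (0.000, -152.000) km/h.
Velocity of seaplane relative to small plane = (122.888, 196.662) − (0.000, -152.000) = (122.888, 348.662) km/h.
Bearing = atan2(122.89, 348.66) = 19.42° clockwise from north.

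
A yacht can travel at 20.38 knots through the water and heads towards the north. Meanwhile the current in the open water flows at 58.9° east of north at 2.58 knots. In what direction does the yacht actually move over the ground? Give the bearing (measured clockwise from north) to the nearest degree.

Taking east as x and north as y: velocity relative to the water = (0.000, 20.380) knots; the water relative to ground = (2.209, 1.333) knots.
Velocity relative to ground = (0.000, 20.380) + (2.209, 1.333) = (2.209, 21.713) knots.
Bearing = atan2(2.21, 21.71) = 5.81° clockwise from north.

006°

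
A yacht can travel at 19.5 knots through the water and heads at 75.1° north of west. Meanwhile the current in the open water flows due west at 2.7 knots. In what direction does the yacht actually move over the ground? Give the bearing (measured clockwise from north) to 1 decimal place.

337.7°

Taking east as x and north as y: velocity relative to the water = (-5.014, 18.844) knots; the water relative to ground = (-2.700, 0.000) knots.
Velocity relative to ground = (-5.014, 18.844) + (-2.700, 0.000) = (-7.714, 18.844) knots.
Bearing = atan2(-7.71, 18.84) = 337.74° clockwise from north.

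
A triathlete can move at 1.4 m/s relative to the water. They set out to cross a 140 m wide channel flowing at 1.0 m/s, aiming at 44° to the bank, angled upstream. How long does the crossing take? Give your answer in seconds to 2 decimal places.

143.96 s

The component of the triathlete's velocity perpendicular to the bank is 1.4 × sin 44° = 0.973 m/s.
The flow acts along the bank and has no component across it.
Time = 140 / 0.973 = 143.956 s.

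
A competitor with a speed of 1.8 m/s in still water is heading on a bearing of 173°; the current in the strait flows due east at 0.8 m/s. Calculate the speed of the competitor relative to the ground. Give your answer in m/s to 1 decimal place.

Taking east as x and north as y: velocity relative to the water = (0.219, -1.787) m/s; the water relative to ground = (0.800, 0.000) m/s.
Velocity relative to ground = (0.219, -1.787) + (0.800, 0.000) = (1.019, -1.787) m/s.
Speed = |(1.019, -1.787)| = 2.057 m/s.

2.1 m/s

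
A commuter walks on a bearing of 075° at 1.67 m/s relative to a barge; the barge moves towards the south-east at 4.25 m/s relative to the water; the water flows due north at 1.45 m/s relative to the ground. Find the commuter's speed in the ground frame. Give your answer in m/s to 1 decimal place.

In east/north components (m/s): commuter relative to barge = (1.613, 0.432); barge relative to water = (3.005, -3.005); water relative to ground = (0.000, 1.450).
Sum = (4.618, -1.123) m/s.
Speed = |(4.618, -1.123)| = 4.753 m/s.

4.8 m/s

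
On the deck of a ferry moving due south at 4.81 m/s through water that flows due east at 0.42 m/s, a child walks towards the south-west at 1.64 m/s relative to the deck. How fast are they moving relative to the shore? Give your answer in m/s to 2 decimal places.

6.02 m/s

In east/north components (m/s): child relative to ferry = (-1.160, -1.160); ferry relative to water = (0.000, -4.810); water relative to ground = (0.420, 0.000).
Sum = (-0.740, -5.970) m/s.
Speed = |(-0.740, -5.970)| = 6.015 m/s.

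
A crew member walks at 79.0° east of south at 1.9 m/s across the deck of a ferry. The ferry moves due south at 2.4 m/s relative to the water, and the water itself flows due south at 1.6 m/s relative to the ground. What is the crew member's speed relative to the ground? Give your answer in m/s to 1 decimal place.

4.7 m/s

In east/north components (m/s): crew member relative to ferry = (1.865, -0.363); ferry relative to water = (0.000, -2.400); water relative to ground = (0.000, -1.600).
Sum = (1.865, -4.363) m/s.
Speed = |(1.865, -4.363)| = 4.745 m/s.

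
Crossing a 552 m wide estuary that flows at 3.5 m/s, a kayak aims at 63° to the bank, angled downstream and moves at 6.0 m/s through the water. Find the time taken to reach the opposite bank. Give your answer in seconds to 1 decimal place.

The component of the kayak's velocity perpendicular to the bank is 6.0 × sin 63° = 5.346 m/s.
The current is parallel to the bank, so it does not affect the crossing time.
Time = 552 / 5.346 = 103.254 s.

103.3 s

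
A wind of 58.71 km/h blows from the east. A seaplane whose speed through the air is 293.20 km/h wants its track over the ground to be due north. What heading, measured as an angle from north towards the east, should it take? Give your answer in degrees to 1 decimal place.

11.6°

The wind pushes perpendicular to the desired track; the heading must have a component into the wind equal to 58.71 km/h: 293.20 sin θ = 58.71.
sin θ = 0.2002, so θ = 11.551°.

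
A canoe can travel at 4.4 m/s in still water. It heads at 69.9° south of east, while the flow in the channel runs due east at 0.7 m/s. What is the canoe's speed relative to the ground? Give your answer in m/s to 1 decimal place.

4.7 m/s

Taking east as x and north as y: velocity relative to the water = (1.512, -4.132) m/s; the water relative to ground = (0.700, 0.000) m/s.
Velocity relative to ground = (1.512, -4.132) + (0.700, 0.000) = (2.212, -4.132) m/s.
Speed = |(2.212, -4.132)| = 4.687 m/s.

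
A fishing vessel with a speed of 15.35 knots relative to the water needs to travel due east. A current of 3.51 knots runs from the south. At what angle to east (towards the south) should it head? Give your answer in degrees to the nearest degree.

The current pushes perpendicular to the desired track; the heading must have a component into the current equal to 3.51 knots: 15.35 sin θ = 3.51.
sin θ = 0.2287, so θ = 13.218°.

13°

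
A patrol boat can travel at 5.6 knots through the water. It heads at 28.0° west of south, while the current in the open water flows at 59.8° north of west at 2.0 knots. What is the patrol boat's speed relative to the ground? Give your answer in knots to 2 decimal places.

Taking east as x and north as y: velocity relative to the water = (-2.629, -4.945) knots; the water relative to ground = (-1.006, 1.729) knots.
Velocity relative to ground = (-2.629, -4.945) + (-1.006, 1.729) = (-3.635, -3.216) knots.
Speed = |(-3.635, -3.216)| = 4.853 knots.

4.85 knots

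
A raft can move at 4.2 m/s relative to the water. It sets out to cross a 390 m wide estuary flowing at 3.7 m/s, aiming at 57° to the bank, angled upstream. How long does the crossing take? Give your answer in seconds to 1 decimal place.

110.7 s

The component of the raft's velocity perpendicular to the bank is 4.2 × sin 57° = 3.522 m/s.
Only the cross-stream component determines the crossing time; the current contributes nothing perpendicular to the bank.
Time = 390 / 3.522 = 110.719 s.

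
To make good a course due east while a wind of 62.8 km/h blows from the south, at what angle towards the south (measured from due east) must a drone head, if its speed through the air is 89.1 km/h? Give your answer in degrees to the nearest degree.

The wind pushes perpendicular to the desired track; the heading must have a component into the wind equal to 62.8 km/h: 89.1 sin θ = 62.8.
sin θ = 0.7048, so θ = 44.815°.

45°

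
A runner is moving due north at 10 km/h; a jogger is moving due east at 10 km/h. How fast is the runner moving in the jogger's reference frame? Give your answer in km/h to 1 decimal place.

Taking east as x and north as y: runner velocity = (0.000, 10.000) km/h; jogger velocity = (10.000, 0.000) km/h.
Velocity of runner relative to jogger = (0.000, 10.000) − (10.000, 0.000) = (-10.000, 10.000) km/h.
Magnitude = |(-10.000, 10.000)| = 14.142 km/h.

14.1 km/h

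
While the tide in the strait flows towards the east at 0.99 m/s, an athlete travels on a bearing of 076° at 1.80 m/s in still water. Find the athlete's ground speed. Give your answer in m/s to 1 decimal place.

Taking east as x and north as y: velocity relative to the water = (1.747, 0.435) m/s; the water relative to ground = (0.990, 0.000) m/s.
Velocity relative to ground = (1.747, 0.435) + (0.990, 0.000) = (2.737, 0.435) m/s.
Speed = |(2.737, 0.435)| = 2.771 m/s.

2.8 m/s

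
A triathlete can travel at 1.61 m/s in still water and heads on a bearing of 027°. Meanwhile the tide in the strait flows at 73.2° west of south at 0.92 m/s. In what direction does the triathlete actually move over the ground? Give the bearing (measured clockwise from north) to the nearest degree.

Taking east as x and north as y: velocity relative to the water = (0.731, 1.435) m/s; the water relative to ground = (-0.881, -0.266) m/s.
Velocity relative to ground = (0.731, 1.435) + (-0.881, -0.266) = (-0.150, 1.169) m/s.
Bearing = atan2(-0.15, 1.17) = 352.69° clockwise from north.

353°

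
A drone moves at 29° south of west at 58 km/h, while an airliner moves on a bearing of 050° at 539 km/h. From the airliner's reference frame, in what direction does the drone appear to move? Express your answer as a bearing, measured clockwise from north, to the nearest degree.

231°

Taking east as x and north as y: drone velocity = (-50.728, -28.119) km/h; airliner velocity = (412.898, 346.463) km/h.
Velocity of drone relative to airliner = (-50.728, -28.119) − (412.898, 346.463) = (-463.626, -374.581) km/h.
Bearing = atan2(-463.63, -374.58) = 231.06° clockwise from north.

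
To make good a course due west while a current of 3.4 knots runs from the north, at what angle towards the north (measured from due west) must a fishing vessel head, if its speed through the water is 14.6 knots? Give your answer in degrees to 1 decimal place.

13.5°

The current pushes perpendicular to the desired track; the heading must have a component into the current equal to 3.4 knots: 14.6 sin θ = 3.4.
sin θ = 0.2329, so θ = 13.466°.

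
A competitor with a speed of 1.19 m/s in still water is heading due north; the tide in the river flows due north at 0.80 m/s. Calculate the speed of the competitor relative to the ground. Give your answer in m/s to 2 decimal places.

Taking east as x and north as y: velocity relative to the water = (0.000, 1.190) m/s; the water relative to ground = (0.000, 0.800) m/s.
Velocity relative to ground = (0.000, 1.190) + (0.000, 0.800) = (0.000, 1.990) m/s.
Speed = |(0.000, 1.990)| = 1.990 m/s.

1.99 m/s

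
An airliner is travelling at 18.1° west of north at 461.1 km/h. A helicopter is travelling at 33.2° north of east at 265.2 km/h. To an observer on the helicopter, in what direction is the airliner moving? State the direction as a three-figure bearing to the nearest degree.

309°

Taking east as x and north as y: airliner velocity = (-143.253, 438.283) km/h; helicopter velocity = (221.910, 145.214) km/h.
Velocity of airliner relative to helicopter = (-143.253, 438.283) − (221.910, 145.214) = (-365.163, 293.069) km/h.
Bearing = atan2(-365.16, 293.07) = 308.75° clockwise from north.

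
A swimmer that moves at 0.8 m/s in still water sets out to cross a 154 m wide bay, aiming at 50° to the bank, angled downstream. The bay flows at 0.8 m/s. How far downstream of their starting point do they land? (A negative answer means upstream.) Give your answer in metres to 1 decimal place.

330.3 m

Perpendicular speed = 0.613 m/s; crossing time = 154 / 0.613 = 251.291 s.
Net downstream speed = 1.314 m/s.
Drift = 1.314 × 251.291 = 330.254 m (downstream).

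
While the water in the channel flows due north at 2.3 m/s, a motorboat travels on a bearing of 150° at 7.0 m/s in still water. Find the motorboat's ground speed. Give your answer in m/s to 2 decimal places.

5.14 m/s

Taking east as x and north as y: velocity relative to the water = (3.500, -6.062) m/s; the water relative to ground = (0.000, 2.300) m/s.
Velocity relative to ground = (3.500, -6.062) + (0.000, 2.300) = (3.500, -3.762) m/s.
Speed = |(3.500, -3.762)| = 5.138 m/s.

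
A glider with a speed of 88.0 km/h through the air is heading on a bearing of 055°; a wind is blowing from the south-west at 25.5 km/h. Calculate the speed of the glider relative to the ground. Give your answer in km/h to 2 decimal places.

113.20 km/h

Taking east as x and north as y: velocity relative to the air = (72.085, 50.475) km/h; the air relative to ground = (18.031, 18.031) km/h.
Velocity relative to ground = (72.085, 50.475) + (18.031, 18.031) = (90.117, 68.506) km/h.
Speed = |(90.117, 68.506)| = 113.199 km/h.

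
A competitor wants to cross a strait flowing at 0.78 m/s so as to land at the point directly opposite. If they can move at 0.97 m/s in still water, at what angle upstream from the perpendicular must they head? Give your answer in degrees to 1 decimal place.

To cancel the current, the upstream component of the competitor's velocity must equal the flow: 0.97 sin θ = 0.78.
sin θ = 0.78 / 0.97 = 0.8041.
θ = arcsin(0.8041) = 53.526°.

53.5°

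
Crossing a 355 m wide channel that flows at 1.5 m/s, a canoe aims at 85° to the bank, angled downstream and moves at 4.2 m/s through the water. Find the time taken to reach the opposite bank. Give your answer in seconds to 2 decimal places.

84.85 s

The component of the canoe's velocity perpendicular to the bank is 4.2 × sin 85° = 4.184 m/s.
The current is parallel to the bank, so it does not affect the crossing time.
Time = 355 / 4.184 = 84.847 s.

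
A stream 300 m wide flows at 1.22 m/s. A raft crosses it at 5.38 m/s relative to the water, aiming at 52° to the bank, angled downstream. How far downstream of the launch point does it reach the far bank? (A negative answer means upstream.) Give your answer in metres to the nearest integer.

Perpendicular speed = 4.239 m/s; crossing time = 300 / 4.239 = 70.763 s.
Net downstream speed = 4.532 m/s.
Drift = 4.532 × 70.763 = 320.717 m (downstream).

321 m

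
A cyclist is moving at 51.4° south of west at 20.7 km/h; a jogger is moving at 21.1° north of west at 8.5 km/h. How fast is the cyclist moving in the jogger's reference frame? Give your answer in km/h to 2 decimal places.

19.87 km/h

Taking east as x and north as y: cyclist velocity = (-12.914, -16.177) km/h; jogger velocity = (-7.930, 3.060) km/h.
Velocity of cyclist relative to jogger = (-12.914, -16.177) − (-7.930, 3.060) = (-4.984, -19.237) km/h.
Magnitude = |(-4.984, -19.237)| = 19.873 km/h.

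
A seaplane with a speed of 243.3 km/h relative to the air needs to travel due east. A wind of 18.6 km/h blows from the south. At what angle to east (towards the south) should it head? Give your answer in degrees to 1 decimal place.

4.4°

The wind pushes perpendicular to the desired track; the heading must have a component into the wind equal to 18.6 km/h: 243.3 sin θ = 18.6.
sin θ = 0.0764, so θ = 4.384°.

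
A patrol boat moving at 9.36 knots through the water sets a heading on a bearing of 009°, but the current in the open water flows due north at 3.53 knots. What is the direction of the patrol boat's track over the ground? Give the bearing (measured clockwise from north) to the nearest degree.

007°

Taking east as x and north as y: velocity relative to the water = (1.464, 9.245) knots; the water relative to ground = (0.000, 3.530) knots.
Velocity relative to ground = (1.464, 9.245) + (0.000, 3.530) = (1.464, 12.775) knots.
Bearing = atan2(1.46, 12.77) = 6.54° clockwise from north.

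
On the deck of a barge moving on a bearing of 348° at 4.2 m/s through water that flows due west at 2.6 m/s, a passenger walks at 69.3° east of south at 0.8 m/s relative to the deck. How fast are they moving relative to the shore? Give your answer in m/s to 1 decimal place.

In east/north components (m/s): passenger relative to barge = (0.748, -0.283); barge relative to water = (-0.873, 4.108); water relative to ground = (-2.600, 0.000).
Sum = (-2.725, 3.825) m/s.
Speed = |(-2.725, 3.825)| = 4.697 m/s.

4.7 m/s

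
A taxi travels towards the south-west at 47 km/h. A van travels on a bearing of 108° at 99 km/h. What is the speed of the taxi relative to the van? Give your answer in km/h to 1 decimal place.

127.4 km/h

Taking east as x and north as y: taxi velocity = (-33.234, -33.234) km/h; van velocity = (94.155, -30.593) km/h.
Velocity of taxi relative to van = (-33.234, -33.234) − (94.155, -30.593) = (-127.389, -2.641) km/h.
Magnitude = |(-127.389, -2.641)| = 127.416 km/h.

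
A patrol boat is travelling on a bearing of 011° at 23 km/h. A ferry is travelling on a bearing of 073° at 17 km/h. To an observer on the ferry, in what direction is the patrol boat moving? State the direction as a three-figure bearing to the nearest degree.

Taking east as x and north as y: patrol boat velocity = (4.389, 22.577) km/h; ferry velocity = (16.257, 4.970) km/h.
Velocity of patrol boat relative to ferry = (4.389, 22.577) − (16.257, 4.970) = (-11.869, 17.607) km/h.
Bearing = atan2(-11.87, 17.61) = 326.02° clockwise from north.

326°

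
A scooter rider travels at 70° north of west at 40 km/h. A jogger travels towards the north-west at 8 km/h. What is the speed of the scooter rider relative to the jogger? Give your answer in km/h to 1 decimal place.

Taking east as x and north as y: scooter rider velocity = (-13.681, 37.588) km/h; jogger velocity = (-5.657, 5.657) km/h.
Velocity of scooter rider relative to jogger = (-13.681, 37.588) − (-5.657, 5.657) = (-8.024, 31.931) km/h.
Magnitude = |(-8.024, 31.931)| = 32.924 km/h.

32.9 km/h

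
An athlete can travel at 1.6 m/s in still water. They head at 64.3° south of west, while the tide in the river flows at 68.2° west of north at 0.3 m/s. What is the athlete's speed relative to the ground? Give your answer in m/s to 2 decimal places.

Taking east as x and north as y: velocity relative to the water = (-0.694, -1.442) m/s; the water relative to ground = (-0.279, 0.111) m/s.
Velocity relative to ground = (-0.694, -1.442) + (-0.279, 0.111) = (-0.972, -1.330) m/s.
Speed = |(-0.972, -1.330)| = 1.648 m/s.

1.65 m/s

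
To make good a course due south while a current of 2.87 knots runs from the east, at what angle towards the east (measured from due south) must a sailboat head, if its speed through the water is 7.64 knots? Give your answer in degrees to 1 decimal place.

The current pushes perpendicular to the desired track; the heading must have a component into the current equal to 2.87 knots: 7.64 sin θ = 2.87.
sin θ = 0.3757, so θ = 22.065°.

22.1°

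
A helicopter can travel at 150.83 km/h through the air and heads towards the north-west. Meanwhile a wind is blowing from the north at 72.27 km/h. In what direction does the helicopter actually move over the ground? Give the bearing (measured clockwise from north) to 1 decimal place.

Taking east as x and north as y: velocity relative to the air = (-106.653, 106.653) km/h; the air relative to ground = (0.000, -72.270) km/h.
Velocity relative to ground = (-106.653, 106.653) + (0.000, -72.270) = (-106.653, 34.383) km/h.
Bearing = atan2(-106.65, 34.38) = 287.87° clockwise from north.

287.9°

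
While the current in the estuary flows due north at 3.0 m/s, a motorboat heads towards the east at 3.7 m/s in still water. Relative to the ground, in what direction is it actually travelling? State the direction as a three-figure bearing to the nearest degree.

051°

Taking east as x and north as y: velocity relative to the water = (3.700, 0.000) m/s; the water relative to ground = (0.000, 3.000) m/s.
Velocity relative to ground = (3.700, 0.000) + (0.000, 3.000) = (3.700, 3.000) m/s.
Bearing = atan2(3.70, 3.00) = 50.96° clockwise from north.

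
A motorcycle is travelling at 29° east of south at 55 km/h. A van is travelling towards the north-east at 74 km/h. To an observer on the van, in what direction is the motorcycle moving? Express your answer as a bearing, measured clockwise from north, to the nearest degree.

Taking east as x and north as y: motorcycle velocity = (26.665, -48.104) km/h; van velocity = (52.326, 52.326) km/h.
Velocity of motorcycle relative to van = (26.665, -48.104) − (52.326, 52.326) = (-25.661, -100.430) km/h.
Bearing = atan2(-25.66, -100.43) = 194.33° clockwise from north.

194°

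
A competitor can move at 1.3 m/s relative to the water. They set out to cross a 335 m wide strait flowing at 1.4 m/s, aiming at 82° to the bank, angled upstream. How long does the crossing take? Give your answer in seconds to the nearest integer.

The component of the competitor's velocity perpendicular to the bank is 1.3 × sin 82° = 1.287 m/s.
The flow acts along the bank and has no component across it.
Time = 335 / 1.287 = 260.225 s.

260 s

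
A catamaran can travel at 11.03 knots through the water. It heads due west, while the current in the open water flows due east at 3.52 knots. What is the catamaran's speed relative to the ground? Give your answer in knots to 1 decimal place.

Taking east as x and north as y: velocity relative to the water = (-11.030, 0.000) knots; the water relative to ground = (3.520, 0.000) knots.
Velocity relative to ground = (-11.030, 0.000) + (3.520, 0.000) = (-7.510, 0.000) knots.
Speed = |(-7.510, 0.000)| = 7.510 knots.

7.5 knots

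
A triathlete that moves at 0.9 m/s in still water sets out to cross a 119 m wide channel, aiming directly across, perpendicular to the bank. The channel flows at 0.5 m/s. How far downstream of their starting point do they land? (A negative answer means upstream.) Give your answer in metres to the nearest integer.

66 m

Perpendicular speed = 0.900 m/s; crossing time = 119 / 0.900 = 132.222 s.
Net downstream speed = 0.500 m/s.
Drift = 0.500 × 132.222 = 66.111 m (downstream).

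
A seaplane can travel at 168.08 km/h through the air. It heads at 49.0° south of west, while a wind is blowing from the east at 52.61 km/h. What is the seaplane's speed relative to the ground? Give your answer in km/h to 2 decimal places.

206.45 km/h

Taking east as x and north as y: velocity relative to the air = (-110.270, -126.852) km/h; the air relative to ground = (-52.610, 0.000) km/h.
Velocity relative to ground = (-110.270, -126.852) + (-52.610, 0.000) = (-162.880, -126.852) km/h.
Speed = |(-162.880, -126.852)| = 206.449 km/h.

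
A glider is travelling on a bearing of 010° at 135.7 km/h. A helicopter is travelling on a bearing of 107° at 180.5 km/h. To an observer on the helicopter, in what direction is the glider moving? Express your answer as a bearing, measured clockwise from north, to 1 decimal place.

321.4°

Taking east as x and north as y: glider velocity = (23.564, 133.638) km/h; helicopter velocity = (172.613, -52.773) km/h.
Velocity of glider relative to helicopter = (23.564, 133.638) − (172.613, -52.773) = (-149.049, 186.412) km/h.
Bearing = atan2(-149.05, 186.41) = 321.36° clockwise from north.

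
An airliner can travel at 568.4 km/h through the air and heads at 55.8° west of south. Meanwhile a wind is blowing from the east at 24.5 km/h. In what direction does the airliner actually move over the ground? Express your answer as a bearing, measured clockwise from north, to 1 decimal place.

237.1°

Taking east as x and north as y: velocity relative to the air = (-470.113, -319.488) km/h; the air relative to ground = (-24.500, 0.000) km/h.
Velocity relative to ground = (-470.113, -319.488) + (-24.500, 0.000) = (-494.613, -319.488) km/h.
Bearing = atan2(-494.61, -319.49) = 237.14° clockwise from north.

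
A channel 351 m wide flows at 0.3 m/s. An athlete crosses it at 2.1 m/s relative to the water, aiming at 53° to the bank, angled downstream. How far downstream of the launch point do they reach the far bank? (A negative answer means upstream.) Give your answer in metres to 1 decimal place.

327.3 m

Perpendicular speed = 1.677 m/s; crossing time = 351 / 1.677 = 209.286 s.
Net downstream speed = 1.564 m/s.
Drift = 1.564 × 209.286 = 327.283 m (downstream).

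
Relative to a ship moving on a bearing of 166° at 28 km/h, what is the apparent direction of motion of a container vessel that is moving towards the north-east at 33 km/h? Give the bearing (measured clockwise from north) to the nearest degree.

Taking east as x and north as y: container vessel velocity = (23.335, 23.335) km/h; ship velocity = (6.774, -27.168) km/h.
Velocity of container vessel relative to ship = (23.335, 23.335) − (6.774, -27.168) = (16.561, 50.503) km/h.
Bearing = atan2(16.56, 50.50) = 18.16° clockwise from north.

018°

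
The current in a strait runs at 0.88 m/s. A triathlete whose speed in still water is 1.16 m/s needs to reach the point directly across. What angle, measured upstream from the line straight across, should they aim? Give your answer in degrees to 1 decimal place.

49.3°

To cancel the current, the upstream component of the triathlete's velocity must equal the flow: 1.16 sin θ = 0.88.
sin θ = 0.88 / 1.16 = 0.7586.
θ = arcsin(0.7586) = 49.343°.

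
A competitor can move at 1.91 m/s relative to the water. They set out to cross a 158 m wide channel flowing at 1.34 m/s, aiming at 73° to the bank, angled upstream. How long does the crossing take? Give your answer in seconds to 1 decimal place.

The component of the competitor's velocity perpendicular to the bank is 1.91 × sin 73° = 1.827 m/s.
Only the cross-stream component determines the crossing time; the current contributes nothing perpendicular to the bank.
Time = 158 / 1.827 = 86.502 s.

86.5 s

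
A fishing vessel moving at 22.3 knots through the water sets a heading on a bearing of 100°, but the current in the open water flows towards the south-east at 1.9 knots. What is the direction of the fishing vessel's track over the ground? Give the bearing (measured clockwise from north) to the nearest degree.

Taking east as x and north as y: velocity relative to the water = (21.961, -3.872) knots; the water relative to ground = (1.344, -1.344) knots.
Velocity relative to ground = (21.961, -3.872) + (1.344, -1.344) = (23.305, -5.216) knots.
Bearing = atan2(23.30, -5.22) = 102.62° clockwise from north.

103°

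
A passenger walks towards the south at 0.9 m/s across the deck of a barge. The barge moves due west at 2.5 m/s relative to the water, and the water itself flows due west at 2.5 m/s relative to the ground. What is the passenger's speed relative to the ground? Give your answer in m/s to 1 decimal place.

In east/north components (m/s): passenger relative to barge = (0.000, -0.900); barge relative to water = (-2.500, 0.000); water relative to ground = (-2.500, 0.000).
Sum = (-5.000, -0.900) m/s.
Speed = |(-5.000, -0.900)| = 5.080 m/s.

5.1 m/s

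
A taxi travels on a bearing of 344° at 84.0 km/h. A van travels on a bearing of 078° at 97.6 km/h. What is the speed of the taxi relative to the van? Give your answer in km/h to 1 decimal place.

133.1 km/h

Taking east as x and north as y: taxi velocity = (-23.154, 80.746) km/h; van velocity = (95.467, 20.292) km/h.
Velocity of taxi relative to van = (-23.154, 80.746) − (95.467, 20.292) = (-118.621, 60.454) km/h.
Magnitude = |(-118.621, 60.454)| = 133.137 km/h.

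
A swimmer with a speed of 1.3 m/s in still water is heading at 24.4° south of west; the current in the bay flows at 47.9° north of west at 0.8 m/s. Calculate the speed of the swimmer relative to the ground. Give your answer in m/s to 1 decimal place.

1.7 m/s

Taking east as x and north as y: velocity relative to the water = (-1.184, -0.537) m/s; the water relative to ground = (-0.536, 0.594) m/s.
Velocity relative to ground = (-1.184, -0.537) + (-0.536, 0.594) = (-1.720, 0.057) m/s.
Speed = |(-1.720, 0.057)| = 1.721 m/s.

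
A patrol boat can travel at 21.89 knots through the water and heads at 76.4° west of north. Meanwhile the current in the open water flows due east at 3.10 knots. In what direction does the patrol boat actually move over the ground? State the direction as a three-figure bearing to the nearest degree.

286°

Taking east as x and north as y: velocity relative to the water = (-21.276, 5.147) knots; the water relative to ground = (3.100, 0.000) knots.
Velocity relative to ground = (-21.276, 5.147) + (3.100, 0.000) = (-18.176, 5.147) knots.
Bearing = atan2(-18.18, 5.15) = 285.81° clockwise from north.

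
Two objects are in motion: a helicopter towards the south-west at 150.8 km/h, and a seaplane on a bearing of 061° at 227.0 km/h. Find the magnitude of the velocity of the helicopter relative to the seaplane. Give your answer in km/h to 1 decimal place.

374.3 km/h

Taking east as x and north as y: helicopter velocity = (-106.632, -106.632) km/h; seaplane velocity = (198.539, 110.052) km/h.
Velocity of helicopter relative to seaplane = (-106.632, -106.632) − (198.539, 110.052) = (-305.170, -216.683) km/h.
Magnitude = |(-305.170, -216.683)| = 374.274 km/h.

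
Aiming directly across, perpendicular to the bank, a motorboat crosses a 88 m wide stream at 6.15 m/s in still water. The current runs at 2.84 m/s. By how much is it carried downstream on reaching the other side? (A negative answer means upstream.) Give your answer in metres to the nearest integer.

Perpendicular speed = 6.150 m/s; crossing time = 88 / 6.150 = 14.309 s.
Net downstream speed = 2.840 m/s.
Drift = 2.840 × 14.309 = 40.637 m (downstream).

41 m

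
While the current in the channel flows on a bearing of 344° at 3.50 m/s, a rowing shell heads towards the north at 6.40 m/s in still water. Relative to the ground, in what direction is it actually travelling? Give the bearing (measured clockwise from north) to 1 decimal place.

354.4°

Taking east as x and north as y: velocity relative to the water = (0.000, 6.400) m/s; the water relative to ground = (-0.965, 3.364) m/s.
Velocity relative to ground = (0.000, 6.400) + (-0.965, 3.364) = (-0.965, 9.764) m/s.
Bearing = atan2(-0.96, 9.76) = 354.36° clockwise from north.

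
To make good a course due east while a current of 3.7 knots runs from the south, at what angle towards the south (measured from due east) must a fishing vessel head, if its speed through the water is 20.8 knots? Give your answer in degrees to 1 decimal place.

10.2°

The current pushes perpendicular to the desired track; the heading must have a component into the current equal to 3.7 knots: 20.8 sin θ = 3.7.
sin θ = 0.1779, so θ = 10.247°.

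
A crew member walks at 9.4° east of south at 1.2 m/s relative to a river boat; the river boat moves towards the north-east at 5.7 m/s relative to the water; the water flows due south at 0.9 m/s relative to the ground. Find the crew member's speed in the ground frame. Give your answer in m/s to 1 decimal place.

In east/north components (m/s): crew member relative to river boat = (0.196, -1.184); river boat relative to water = (4.031, 4.031); water relative to ground = (0.000, -0.900).
Sum = (4.226, 1.947) m/s.
Speed = |(4.226, 1.947)| = 4.653 m/s.

4.7 m/s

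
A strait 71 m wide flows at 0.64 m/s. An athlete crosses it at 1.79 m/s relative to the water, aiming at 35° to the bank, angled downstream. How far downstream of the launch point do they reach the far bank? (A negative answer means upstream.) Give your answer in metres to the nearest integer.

Perpendicular speed = 1.027 m/s; crossing time = 71 / 1.027 = 69.153 s.
Net downstream speed = 2.106 m/s.
Drift = 2.106 × 69.153 = 145.657 m (downstream).

146 m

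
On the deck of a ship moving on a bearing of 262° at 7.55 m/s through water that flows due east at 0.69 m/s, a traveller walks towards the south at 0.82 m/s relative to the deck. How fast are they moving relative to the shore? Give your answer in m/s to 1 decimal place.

In east/north components (m/s): traveller relative to ship = (0.000, -0.820); ship relative to water = (-7.477, -1.051); water relative to ground = (0.690, 0.000).
Sum = (-6.787, -1.871) m/s.
Speed = |(-6.787, -1.871)| = 7.040 m/s.

7.0 m/s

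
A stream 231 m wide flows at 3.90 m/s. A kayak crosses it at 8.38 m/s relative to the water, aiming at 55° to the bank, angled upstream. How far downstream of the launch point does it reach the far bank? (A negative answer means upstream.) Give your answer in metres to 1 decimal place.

-30.5 m

Perpendicular speed = 6.864 m/s; crossing time = 231 / 6.864 = 33.651 s.
Net downstream speed = -0.907 m/s.
Drift = -0.907 × 33.651 = -30.507 m (upstream).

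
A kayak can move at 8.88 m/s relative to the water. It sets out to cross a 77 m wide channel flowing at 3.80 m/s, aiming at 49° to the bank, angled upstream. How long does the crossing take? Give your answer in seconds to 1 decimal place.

11.5 s

The component of the kayak's velocity perpendicular to the bank is 8.88 × sin 49° = 6.702 m/s.
Only the cross-stream component determines the crossing time; the current contributes nothing perpendicular to the bank.
Time = 77 / 6.702 = 11.489 s.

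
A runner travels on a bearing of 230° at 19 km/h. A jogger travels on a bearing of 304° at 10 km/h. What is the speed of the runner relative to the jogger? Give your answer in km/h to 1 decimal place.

Taking east as x and north as y: runner velocity = (-14.555, -12.213) km/h; jogger velocity = (-8.290, 5.592) km/h.
Velocity of runner relative to jogger = (-14.555, -12.213) − (-8.290, 5.592) = (-6.264, -17.805) km/h.
Magnitude = |(-6.264, -17.805)| = 18.875 km/h.

18.9 km/h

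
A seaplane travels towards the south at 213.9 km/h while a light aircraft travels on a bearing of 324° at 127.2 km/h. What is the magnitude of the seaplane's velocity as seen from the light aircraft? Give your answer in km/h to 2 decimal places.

325.51 km/h

Taking east as x and north as y: seaplane velocity = (0.000, -213.900) km/h; light aircraft velocity = (-74.766, 102.907) km/h.
Velocity of seaplane relative to light aircraft = (0.000, -213.900) − (-74.766, 102.907) = (74.766, -316.807) km/h.
Magnitude = |(74.766, -316.807)| = 325.510 km/h.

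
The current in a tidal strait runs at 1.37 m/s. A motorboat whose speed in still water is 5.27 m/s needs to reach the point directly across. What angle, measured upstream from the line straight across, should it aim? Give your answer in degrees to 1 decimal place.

To cancel the current, the upstream component of the motorboat's velocity must equal the flow: 5.27 sin θ = 1.37.
sin θ = 1.37 / 5.27 = 0.2600.
θ = arcsin(0.2600) = 15.068°.

15.1°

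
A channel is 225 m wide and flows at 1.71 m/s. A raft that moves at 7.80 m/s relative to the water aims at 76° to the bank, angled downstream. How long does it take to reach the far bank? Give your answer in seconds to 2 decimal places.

The component of the raft's velocity perpendicular to the bank is 7.80 × sin 76° = 7.568 m/s.
The flow acts along the bank and has no component across it.
Time = 225 / 7.568 = 29.729 s.

29.73 s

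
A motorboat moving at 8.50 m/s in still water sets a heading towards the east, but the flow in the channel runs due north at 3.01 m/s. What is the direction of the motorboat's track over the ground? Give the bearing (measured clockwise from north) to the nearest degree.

071°

Taking east as x and north as y: velocity relative to the water = (8.500, 0.000) m/s; the water relative to ground = (0.000, 3.010) m/s.
Velocity relative to ground = (8.500, 0.000) + (0.000, 3.010) = (8.500, 3.010) m/s.
Bearing = atan2(8.50, 3.01) = 70.50° clockwise from north.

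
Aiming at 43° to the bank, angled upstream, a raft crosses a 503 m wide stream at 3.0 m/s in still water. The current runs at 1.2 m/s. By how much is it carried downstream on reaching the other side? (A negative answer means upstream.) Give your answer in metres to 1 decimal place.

-244.4 m

Perpendicular speed = 2.046 m/s; crossing time = 503 / 2.046 = 245.846 s.
Net downstream speed = -0.994 m/s.
Drift = -0.994 × 245.846 = -244.386 m (upstream).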